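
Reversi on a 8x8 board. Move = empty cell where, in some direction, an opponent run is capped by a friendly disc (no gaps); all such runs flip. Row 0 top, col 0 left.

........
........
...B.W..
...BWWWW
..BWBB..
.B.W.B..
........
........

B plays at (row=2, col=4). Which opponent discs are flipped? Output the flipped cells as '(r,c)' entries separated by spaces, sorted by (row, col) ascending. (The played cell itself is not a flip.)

Dir NW: first cell '.' (not opp) -> no flip
Dir N: first cell '.' (not opp) -> no flip
Dir NE: first cell '.' (not opp) -> no flip
Dir W: first cell 'B' (not opp) -> no flip
Dir E: opp run (2,5), next='.' -> no flip
Dir SW: first cell 'B' (not opp) -> no flip
Dir S: opp run (3,4) capped by B -> flip
Dir SE: opp run (3,5), next='.' -> no flip

Answer: (3,4)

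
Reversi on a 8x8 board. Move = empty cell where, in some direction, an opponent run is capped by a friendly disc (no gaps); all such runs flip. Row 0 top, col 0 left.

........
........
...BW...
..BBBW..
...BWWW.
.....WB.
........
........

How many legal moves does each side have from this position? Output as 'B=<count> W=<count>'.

Answer: B=7 W=7

Derivation:
-- B to move --
(1,3): no bracket -> illegal
(1,4): flips 1 -> legal
(1,5): flips 1 -> legal
(2,5): flips 1 -> legal
(2,6): no bracket -> illegal
(3,6): flips 2 -> legal
(3,7): no bracket -> illegal
(4,7): flips 3 -> legal
(5,3): no bracket -> illegal
(5,4): flips 2 -> legal
(5,7): no bracket -> illegal
(6,4): no bracket -> illegal
(6,5): no bracket -> illegal
(6,6): flips 2 -> legal
B mobility = 7
-- W to move --
(1,2): flips 2 -> legal
(1,3): no bracket -> illegal
(1,4): no bracket -> illegal
(2,1): no bracket -> illegal
(2,2): flips 2 -> legal
(2,5): no bracket -> illegal
(3,1): flips 3 -> legal
(4,1): no bracket -> illegal
(4,2): flips 2 -> legal
(4,7): no bracket -> illegal
(5,2): no bracket -> illegal
(5,3): no bracket -> illegal
(5,4): no bracket -> illegal
(5,7): flips 1 -> legal
(6,5): no bracket -> illegal
(6,6): flips 1 -> legal
(6,7): flips 1 -> legal
W mobility = 7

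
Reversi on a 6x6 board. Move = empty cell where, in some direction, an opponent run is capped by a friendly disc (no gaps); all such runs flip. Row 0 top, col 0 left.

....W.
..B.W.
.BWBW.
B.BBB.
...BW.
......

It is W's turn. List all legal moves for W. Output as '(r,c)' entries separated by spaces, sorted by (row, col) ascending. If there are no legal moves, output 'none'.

Answer: (0,2) (2,0) (4,1) (4,2)

Derivation:
(0,1): no bracket -> illegal
(0,2): flips 1 -> legal
(0,3): no bracket -> illegal
(1,0): no bracket -> illegal
(1,1): no bracket -> illegal
(1,3): no bracket -> illegal
(2,0): flips 1 -> legal
(2,5): no bracket -> illegal
(3,1): no bracket -> illegal
(3,5): no bracket -> illegal
(4,0): no bracket -> illegal
(4,1): flips 2 -> legal
(4,2): flips 3 -> legal
(4,5): no bracket -> illegal
(5,2): no bracket -> illegal
(5,3): no bracket -> illegal
(5,4): no bracket -> illegal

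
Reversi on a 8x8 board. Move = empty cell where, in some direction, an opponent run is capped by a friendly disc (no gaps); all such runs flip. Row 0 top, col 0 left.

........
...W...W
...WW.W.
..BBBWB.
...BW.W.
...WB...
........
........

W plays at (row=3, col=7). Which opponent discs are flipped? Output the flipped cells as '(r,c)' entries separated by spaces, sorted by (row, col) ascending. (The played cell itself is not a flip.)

Dir NW: first cell 'W' (not opp) -> no flip
Dir N: first cell '.' (not opp) -> no flip
Dir NE: edge -> no flip
Dir W: opp run (3,6) capped by W -> flip
Dir E: edge -> no flip
Dir SW: first cell 'W' (not opp) -> no flip
Dir S: first cell '.' (not opp) -> no flip
Dir SE: edge -> no flip

Answer: (3,6)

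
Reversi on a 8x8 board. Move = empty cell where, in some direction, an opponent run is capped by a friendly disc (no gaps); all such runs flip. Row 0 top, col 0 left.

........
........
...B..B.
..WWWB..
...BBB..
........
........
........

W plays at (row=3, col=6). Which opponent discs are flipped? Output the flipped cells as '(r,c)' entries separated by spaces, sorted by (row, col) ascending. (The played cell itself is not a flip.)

Dir NW: first cell '.' (not opp) -> no flip
Dir N: opp run (2,6), next='.' -> no flip
Dir NE: first cell '.' (not opp) -> no flip
Dir W: opp run (3,5) capped by W -> flip
Dir E: first cell '.' (not opp) -> no flip
Dir SW: opp run (4,5), next='.' -> no flip
Dir S: first cell '.' (not opp) -> no flip
Dir SE: first cell '.' (not opp) -> no flip

Answer: (3,5)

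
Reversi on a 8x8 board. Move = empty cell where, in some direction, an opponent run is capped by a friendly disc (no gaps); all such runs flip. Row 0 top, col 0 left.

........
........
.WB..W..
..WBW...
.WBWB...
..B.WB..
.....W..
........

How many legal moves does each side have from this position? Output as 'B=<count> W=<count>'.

-- B to move --
(1,0): no bracket -> illegal
(1,1): no bracket -> illegal
(1,2): no bracket -> illegal
(1,4): no bracket -> illegal
(1,5): no bracket -> illegal
(1,6): flips 3 -> legal
(2,0): flips 1 -> legal
(2,3): no bracket -> illegal
(2,4): flips 1 -> legal
(2,6): no bracket -> illegal
(3,0): flips 1 -> legal
(3,1): flips 1 -> legal
(3,5): flips 1 -> legal
(3,6): no bracket -> illegal
(4,0): flips 1 -> legal
(4,5): no bracket -> illegal
(5,0): no bracket -> illegal
(5,1): no bracket -> illegal
(5,3): flips 2 -> legal
(5,6): no bracket -> illegal
(6,3): no bracket -> illegal
(6,4): flips 1 -> legal
(6,6): no bracket -> illegal
(7,4): no bracket -> illegal
(7,5): flips 1 -> legal
(7,6): no bracket -> illegal
B mobility = 10
-- W to move --
(1,1): no bracket -> illegal
(1,2): flips 1 -> legal
(1,3): no bracket -> illegal
(2,3): flips 2 -> legal
(2,4): no bracket -> illegal
(3,1): no bracket -> illegal
(3,5): no bracket -> illegal
(4,5): flips 2 -> legal
(4,6): no bracket -> illegal
(5,1): no bracket -> illegal
(5,3): no bracket -> illegal
(5,6): flips 1 -> legal
(6,1): flips 1 -> legal
(6,2): flips 2 -> legal
(6,3): flips 1 -> legal
(6,4): no bracket -> illegal
(6,6): no bracket -> illegal
W mobility = 7

Answer: B=10 W=7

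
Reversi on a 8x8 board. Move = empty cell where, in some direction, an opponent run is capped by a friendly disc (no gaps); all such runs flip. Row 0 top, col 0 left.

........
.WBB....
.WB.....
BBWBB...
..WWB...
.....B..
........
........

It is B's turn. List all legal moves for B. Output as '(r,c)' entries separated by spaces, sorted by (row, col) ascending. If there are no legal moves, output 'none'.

Answer: (0,0) (0,1) (1,0) (2,0) (4,1) (5,1) (5,2) (5,3)

Derivation:
(0,0): flips 1 -> legal
(0,1): flips 2 -> legal
(0,2): no bracket -> illegal
(1,0): flips 1 -> legal
(2,0): flips 1 -> legal
(2,3): no bracket -> illegal
(4,1): flips 2 -> legal
(5,1): flips 1 -> legal
(5,2): flips 3 -> legal
(5,3): flips 2 -> legal
(5,4): no bracket -> illegal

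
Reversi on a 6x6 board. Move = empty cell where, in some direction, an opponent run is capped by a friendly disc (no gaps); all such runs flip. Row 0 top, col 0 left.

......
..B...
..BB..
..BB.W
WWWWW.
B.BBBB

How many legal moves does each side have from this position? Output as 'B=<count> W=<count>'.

-- B to move --
(2,4): no bracket -> illegal
(2,5): no bracket -> illegal
(3,0): flips 2 -> legal
(3,1): flips 1 -> legal
(3,4): flips 2 -> legal
(4,5): no bracket -> illegal
(5,1): flips 1 -> legal
B mobility = 4
-- W to move --
(0,1): no bracket -> illegal
(0,2): flips 3 -> legal
(0,3): no bracket -> illegal
(1,1): flips 2 -> legal
(1,3): flips 2 -> legal
(1,4): flips 2 -> legal
(2,1): flips 1 -> legal
(2,4): flips 1 -> legal
(3,1): no bracket -> illegal
(3,4): no bracket -> illegal
(4,5): no bracket -> illegal
(5,1): no bracket -> illegal
W mobility = 6

Answer: B=4 W=6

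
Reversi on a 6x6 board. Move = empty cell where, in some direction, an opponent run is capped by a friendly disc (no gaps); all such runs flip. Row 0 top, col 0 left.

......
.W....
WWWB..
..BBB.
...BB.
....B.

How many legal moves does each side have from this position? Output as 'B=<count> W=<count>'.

-- B to move --
(0,0): flips 2 -> legal
(0,1): no bracket -> illegal
(0,2): no bracket -> illegal
(1,0): flips 1 -> legal
(1,2): flips 1 -> legal
(1,3): no bracket -> illegal
(3,0): no bracket -> illegal
(3,1): no bracket -> illegal
B mobility = 3
-- W to move --
(1,2): no bracket -> illegal
(1,3): no bracket -> illegal
(1,4): no bracket -> illegal
(2,4): flips 1 -> legal
(2,5): no bracket -> illegal
(3,1): no bracket -> illegal
(3,5): no bracket -> illegal
(4,1): no bracket -> illegal
(4,2): flips 1 -> legal
(4,5): no bracket -> illegal
(5,2): no bracket -> illegal
(5,3): no bracket -> illegal
(5,5): flips 2 -> legal
W mobility = 3

Answer: B=3 W=3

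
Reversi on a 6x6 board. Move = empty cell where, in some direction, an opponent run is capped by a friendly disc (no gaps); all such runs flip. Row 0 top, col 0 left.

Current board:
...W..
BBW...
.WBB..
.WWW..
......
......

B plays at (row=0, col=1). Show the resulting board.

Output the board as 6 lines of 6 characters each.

Answer: .B.W..
BBB...
.WBB..
.WWW..
......
......

Derivation:
Place B at (0,1); scan 8 dirs for brackets.
Dir NW: edge -> no flip
Dir N: edge -> no flip
Dir NE: edge -> no flip
Dir W: first cell '.' (not opp) -> no flip
Dir E: first cell '.' (not opp) -> no flip
Dir SW: first cell 'B' (not opp) -> no flip
Dir S: first cell 'B' (not opp) -> no flip
Dir SE: opp run (1,2) capped by B -> flip
All flips: (1,2)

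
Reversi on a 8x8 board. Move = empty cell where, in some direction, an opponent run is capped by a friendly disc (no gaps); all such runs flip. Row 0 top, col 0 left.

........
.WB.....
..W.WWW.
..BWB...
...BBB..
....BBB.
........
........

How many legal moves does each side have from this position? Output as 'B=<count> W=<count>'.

Answer: B=5 W=9

Derivation:
-- B to move --
(0,0): flips 3 -> legal
(0,1): no bracket -> illegal
(0,2): no bracket -> illegal
(1,0): flips 1 -> legal
(1,3): no bracket -> illegal
(1,4): flips 1 -> legal
(1,5): no bracket -> illegal
(1,6): flips 1 -> legal
(1,7): no bracket -> illegal
(2,0): no bracket -> illegal
(2,1): no bracket -> illegal
(2,3): flips 1 -> legal
(2,7): no bracket -> illegal
(3,1): no bracket -> illegal
(3,5): no bracket -> illegal
(3,6): no bracket -> illegal
(3,7): no bracket -> illegal
(4,2): no bracket -> illegal
B mobility = 5
-- W to move --
(0,1): no bracket -> illegal
(0,2): flips 1 -> legal
(0,3): no bracket -> illegal
(1,3): flips 1 -> legal
(2,1): no bracket -> illegal
(2,3): no bracket -> illegal
(3,1): flips 1 -> legal
(3,5): flips 1 -> legal
(3,6): no bracket -> illegal
(4,1): no bracket -> illegal
(4,2): flips 1 -> legal
(4,6): no bracket -> illegal
(4,7): no bracket -> illegal
(5,2): flips 2 -> legal
(5,3): flips 1 -> legal
(5,7): no bracket -> illegal
(6,3): no bracket -> illegal
(6,4): flips 3 -> legal
(6,5): no bracket -> illegal
(6,6): flips 2 -> legal
(6,7): no bracket -> illegal
W mobility = 9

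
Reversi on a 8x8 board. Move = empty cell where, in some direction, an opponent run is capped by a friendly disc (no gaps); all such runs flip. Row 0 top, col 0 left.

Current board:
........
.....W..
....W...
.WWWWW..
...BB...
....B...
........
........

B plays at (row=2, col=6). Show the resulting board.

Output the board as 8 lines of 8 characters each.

Answer: ........
.....W..
....W.B.
.WWWWB..
...BB...
....B...
........
........

Derivation:
Place B at (2,6); scan 8 dirs for brackets.
Dir NW: opp run (1,5), next='.' -> no flip
Dir N: first cell '.' (not opp) -> no flip
Dir NE: first cell '.' (not opp) -> no flip
Dir W: first cell '.' (not opp) -> no flip
Dir E: first cell '.' (not opp) -> no flip
Dir SW: opp run (3,5) capped by B -> flip
Dir S: first cell '.' (not opp) -> no flip
Dir SE: first cell '.' (not opp) -> no flip
All flips: (3,5)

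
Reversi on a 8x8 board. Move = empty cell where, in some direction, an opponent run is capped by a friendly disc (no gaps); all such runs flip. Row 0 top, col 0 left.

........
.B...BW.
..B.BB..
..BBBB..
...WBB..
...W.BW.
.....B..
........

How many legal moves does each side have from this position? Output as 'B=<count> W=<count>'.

Answer: B=10 W=7

Derivation:
-- B to move --
(0,5): no bracket -> illegal
(0,6): no bracket -> illegal
(0,7): flips 1 -> legal
(1,7): flips 1 -> legal
(2,6): no bracket -> illegal
(2,7): no bracket -> illegal
(4,2): flips 1 -> legal
(4,6): no bracket -> illegal
(4,7): flips 1 -> legal
(5,2): flips 1 -> legal
(5,4): flips 1 -> legal
(5,7): flips 1 -> legal
(6,2): flips 1 -> legal
(6,3): flips 2 -> legal
(6,4): no bracket -> illegal
(6,6): no bracket -> illegal
(6,7): flips 1 -> legal
B mobility = 10
-- W to move --
(0,0): no bracket -> illegal
(0,1): no bracket -> illegal
(0,2): no bracket -> illegal
(0,4): no bracket -> illegal
(0,5): no bracket -> illegal
(0,6): no bracket -> illegal
(1,0): no bracket -> illegal
(1,2): no bracket -> illegal
(1,3): no bracket -> illegal
(1,4): flips 1 -> legal
(2,0): no bracket -> illegal
(2,1): flips 1 -> legal
(2,3): flips 3 -> legal
(2,6): flips 2 -> legal
(3,1): no bracket -> illegal
(3,6): no bracket -> illegal
(4,1): no bracket -> illegal
(4,2): no bracket -> illegal
(4,6): flips 2 -> legal
(5,4): flips 1 -> legal
(6,4): no bracket -> illegal
(6,6): no bracket -> illegal
(7,4): flips 1 -> legal
(7,5): no bracket -> illegal
(7,6): no bracket -> illegal
W mobility = 7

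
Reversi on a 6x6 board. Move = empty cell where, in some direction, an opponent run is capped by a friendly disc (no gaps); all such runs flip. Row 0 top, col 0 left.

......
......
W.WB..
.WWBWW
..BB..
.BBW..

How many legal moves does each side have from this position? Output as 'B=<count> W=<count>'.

Answer: B=8 W=7

Derivation:
-- B to move --
(1,0): no bracket -> illegal
(1,1): flips 1 -> legal
(1,2): flips 2 -> legal
(1,3): no bracket -> illegal
(2,1): flips 2 -> legal
(2,4): no bracket -> illegal
(2,5): flips 1 -> legal
(3,0): flips 2 -> legal
(4,0): no bracket -> illegal
(4,1): flips 1 -> legal
(4,4): no bracket -> illegal
(4,5): flips 1 -> legal
(5,4): flips 1 -> legal
B mobility = 8
-- W to move --
(1,2): flips 1 -> legal
(1,3): flips 3 -> legal
(1,4): flips 1 -> legal
(2,4): flips 1 -> legal
(4,0): no bracket -> illegal
(4,1): no bracket -> illegal
(4,4): flips 1 -> legal
(5,0): flips 2 -> legal
(5,4): flips 1 -> legal
W mobility = 7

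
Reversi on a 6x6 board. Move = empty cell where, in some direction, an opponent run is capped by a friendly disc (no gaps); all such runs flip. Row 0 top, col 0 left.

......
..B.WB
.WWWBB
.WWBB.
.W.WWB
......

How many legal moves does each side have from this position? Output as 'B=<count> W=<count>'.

Answer: B=11 W=4

Derivation:
-- B to move --
(0,3): flips 1 -> legal
(0,4): flips 1 -> legal
(0,5): no bracket -> illegal
(1,0): no bracket -> illegal
(1,1): flips 1 -> legal
(1,3): flips 2 -> legal
(2,0): flips 3 -> legal
(3,0): flips 3 -> legal
(3,5): no bracket -> illegal
(4,0): no bracket -> illegal
(4,2): flips 4 -> legal
(5,0): no bracket -> illegal
(5,1): no bracket -> illegal
(5,2): flips 1 -> legal
(5,3): flips 1 -> legal
(5,4): flips 1 -> legal
(5,5): flips 1 -> legal
B mobility = 11
-- W to move --
(0,1): flips 1 -> legal
(0,2): flips 1 -> legal
(0,3): flips 1 -> legal
(0,4): no bracket -> illegal
(0,5): no bracket -> illegal
(1,1): no bracket -> illegal
(1,3): no bracket -> illegal
(3,5): flips 2 -> legal
(4,2): no bracket -> illegal
(5,4): no bracket -> illegal
(5,5): no bracket -> illegal
W mobility = 4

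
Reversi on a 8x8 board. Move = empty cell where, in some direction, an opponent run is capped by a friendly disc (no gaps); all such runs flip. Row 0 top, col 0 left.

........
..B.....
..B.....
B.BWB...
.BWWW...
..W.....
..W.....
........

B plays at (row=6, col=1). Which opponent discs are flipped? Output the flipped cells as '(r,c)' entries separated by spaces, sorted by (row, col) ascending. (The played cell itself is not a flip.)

Answer: (4,3) (5,2)

Derivation:
Dir NW: first cell '.' (not opp) -> no flip
Dir N: first cell '.' (not opp) -> no flip
Dir NE: opp run (5,2) (4,3) capped by B -> flip
Dir W: first cell '.' (not opp) -> no flip
Dir E: opp run (6,2), next='.' -> no flip
Dir SW: first cell '.' (not opp) -> no flip
Dir S: first cell '.' (not opp) -> no flip
Dir SE: first cell '.' (not opp) -> no flip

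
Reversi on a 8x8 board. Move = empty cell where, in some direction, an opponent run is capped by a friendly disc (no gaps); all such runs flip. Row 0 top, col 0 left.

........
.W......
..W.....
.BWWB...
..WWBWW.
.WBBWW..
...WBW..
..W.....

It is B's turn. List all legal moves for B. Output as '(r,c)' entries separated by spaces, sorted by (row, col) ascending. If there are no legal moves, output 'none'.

(0,0): flips 3 -> legal
(0,1): no bracket -> illegal
(0,2): no bracket -> illegal
(1,0): no bracket -> illegal
(1,2): flips 3 -> legal
(1,3): flips 1 -> legal
(2,0): no bracket -> illegal
(2,1): no bracket -> illegal
(2,3): flips 2 -> legal
(2,4): no bracket -> illegal
(3,5): no bracket -> illegal
(3,6): no bracket -> illegal
(3,7): flips 2 -> legal
(4,0): no bracket -> illegal
(4,1): flips 2 -> legal
(4,7): flips 2 -> legal
(5,0): flips 1 -> legal
(5,6): flips 3 -> legal
(5,7): no bracket -> illegal
(6,0): no bracket -> illegal
(6,1): no bracket -> illegal
(6,2): flips 1 -> legal
(6,6): flips 2 -> legal
(7,1): no bracket -> illegal
(7,3): flips 1 -> legal
(7,4): flips 1 -> legal
(7,5): no bracket -> illegal
(7,6): no bracket -> illegal

Answer: (0,0) (1,2) (1,3) (2,3) (3,7) (4,1) (4,7) (5,0) (5,6) (6,2) (6,6) (7,3) (7,4)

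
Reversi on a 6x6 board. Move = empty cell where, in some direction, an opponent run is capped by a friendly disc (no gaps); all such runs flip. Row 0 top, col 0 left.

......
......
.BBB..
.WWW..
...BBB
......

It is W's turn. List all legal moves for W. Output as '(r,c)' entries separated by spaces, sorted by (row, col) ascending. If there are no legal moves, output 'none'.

Answer: (1,0) (1,1) (1,2) (1,3) (1,4) (5,3) (5,4) (5,5)

Derivation:
(1,0): flips 1 -> legal
(1,1): flips 2 -> legal
(1,2): flips 1 -> legal
(1,3): flips 2 -> legal
(1,4): flips 1 -> legal
(2,0): no bracket -> illegal
(2,4): no bracket -> illegal
(3,0): no bracket -> illegal
(3,4): no bracket -> illegal
(3,5): no bracket -> illegal
(4,2): no bracket -> illegal
(5,2): no bracket -> illegal
(5,3): flips 1 -> legal
(5,4): flips 1 -> legal
(5,5): flips 1 -> legal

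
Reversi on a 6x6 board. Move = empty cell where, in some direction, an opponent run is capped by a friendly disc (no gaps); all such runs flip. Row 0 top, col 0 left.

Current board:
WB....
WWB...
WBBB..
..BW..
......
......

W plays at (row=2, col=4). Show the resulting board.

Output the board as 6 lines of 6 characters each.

Answer: WB....
WWB...
WWWWW.
..BW..
......
......

Derivation:
Place W at (2,4); scan 8 dirs for brackets.
Dir NW: first cell '.' (not opp) -> no flip
Dir N: first cell '.' (not opp) -> no flip
Dir NE: first cell '.' (not opp) -> no flip
Dir W: opp run (2,3) (2,2) (2,1) capped by W -> flip
Dir E: first cell '.' (not opp) -> no flip
Dir SW: first cell 'W' (not opp) -> no flip
Dir S: first cell '.' (not opp) -> no flip
Dir SE: first cell '.' (not opp) -> no flip
All flips: (2,1) (2,2) (2,3)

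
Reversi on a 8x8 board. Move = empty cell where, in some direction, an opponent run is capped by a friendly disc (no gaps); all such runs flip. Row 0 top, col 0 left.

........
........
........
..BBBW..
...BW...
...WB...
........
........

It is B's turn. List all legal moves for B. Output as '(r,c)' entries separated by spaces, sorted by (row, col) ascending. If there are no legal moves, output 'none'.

Answer: (3,6) (4,5) (5,2) (5,5) (6,3)

Derivation:
(2,4): no bracket -> illegal
(2,5): no bracket -> illegal
(2,6): no bracket -> illegal
(3,6): flips 1 -> legal
(4,2): no bracket -> illegal
(4,5): flips 1 -> legal
(4,6): no bracket -> illegal
(5,2): flips 1 -> legal
(5,5): flips 1 -> legal
(6,2): no bracket -> illegal
(6,3): flips 1 -> legal
(6,4): no bracket -> illegal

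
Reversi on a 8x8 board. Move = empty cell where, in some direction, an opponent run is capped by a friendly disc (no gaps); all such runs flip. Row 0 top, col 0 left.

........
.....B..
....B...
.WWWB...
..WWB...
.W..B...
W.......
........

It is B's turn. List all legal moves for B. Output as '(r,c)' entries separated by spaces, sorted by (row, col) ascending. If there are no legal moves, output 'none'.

(2,0): no bracket -> illegal
(2,1): flips 2 -> legal
(2,2): flips 1 -> legal
(2,3): no bracket -> illegal
(3,0): flips 3 -> legal
(4,0): no bracket -> illegal
(4,1): flips 2 -> legal
(5,0): no bracket -> illegal
(5,2): flips 1 -> legal
(5,3): no bracket -> illegal
(6,1): no bracket -> illegal
(6,2): no bracket -> illegal
(7,0): no bracket -> illegal
(7,1): no bracket -> illegal

Answer: (2,1) (2,2) (3,0) (4,1) (5,2)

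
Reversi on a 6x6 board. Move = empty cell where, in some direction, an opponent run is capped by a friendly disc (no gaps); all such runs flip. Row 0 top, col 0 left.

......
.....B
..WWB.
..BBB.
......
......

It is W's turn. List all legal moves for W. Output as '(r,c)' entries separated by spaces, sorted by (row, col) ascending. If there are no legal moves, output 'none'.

Answer: (2,5) (4,1) (4,2) (4,3) (4,4) (4,5)

Derivation:
(0,4): no bracket -> illegal
(0,5): no bracket -> illegal
(1,3): no bracket -> illegal
(1,4): no bracket -> illegal
(2,1): no bracket -> illegal
(2,5): flips 1 -> legal
(3,1): no bracket -> illegal
(3,5): no bracket -> illegal
(4,1): flips 1 -> legal
(4,2): flips 1 -> legal
(4,3): flips 1 -> legal
(4,4): flips 1 -> legal
(4,5): flips 1 -> legal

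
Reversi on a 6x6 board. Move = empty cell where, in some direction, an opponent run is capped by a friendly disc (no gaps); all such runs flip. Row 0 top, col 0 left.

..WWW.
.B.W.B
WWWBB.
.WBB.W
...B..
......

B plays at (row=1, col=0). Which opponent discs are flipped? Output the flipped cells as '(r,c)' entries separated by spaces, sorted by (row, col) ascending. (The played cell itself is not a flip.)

Answer: (2,1)

Derivation:
Dir NW: edge -> no flip
Dir N: first cell '.' (not opp) -> no flip
Dir NE: first cell '.' (not opp) -> no flip
Dir W: edge -> no flip
Dir E: first cell 'B' (not opp) -> no flip
Dir SW: edge -> no flip
Dir S: opp run (2,0), next='.' -> no flip
Dir SE: opp run (2,1) capped by B -> flip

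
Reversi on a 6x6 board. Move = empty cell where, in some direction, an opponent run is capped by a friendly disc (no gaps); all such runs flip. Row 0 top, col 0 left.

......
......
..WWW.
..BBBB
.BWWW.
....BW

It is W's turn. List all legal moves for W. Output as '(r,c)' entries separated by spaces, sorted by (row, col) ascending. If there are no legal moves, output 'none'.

Answer: (2,1) (2,5) (4,0) (4,5) (5,0) (5,3)

Derivation:
(2,1): flips 1 -> legal
(2,5): flips 1 -> legal
(3,0): no bracket -> illegal
(3,1): no bracket -> illegal
(4,0): flips 1 -> legal
(4,5): flips 1 -> legal
(5,0): flips 2 -> legal
(5,1): no bracket -> illegal
(5,2): no bracket -> illegal
(5,3): flips 1 -> legal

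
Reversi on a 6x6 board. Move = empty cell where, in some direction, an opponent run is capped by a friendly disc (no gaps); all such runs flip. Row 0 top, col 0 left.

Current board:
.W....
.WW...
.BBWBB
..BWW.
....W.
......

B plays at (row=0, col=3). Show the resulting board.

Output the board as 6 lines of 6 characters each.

Place B at (0,3); scan 8 dirs for brackets.
Dir NW: edge -> no flip
Dir N: edge -> no flip
Dir NE: edge -> no flip
Dir W: first cell '.' (not opp) -> no flip
Dir E: first cell '.' (not opp) -> no flip
Dir SW: opp run (1,2) capped by B -> flip
Dir S: first cell '.' (not opp) -> no flip
Dir SE: first cell '.' (not opp) -> no flip
All flips: (1,2)

Answer: .W.B..
.WB...
.BBWBB
..BWW.
....W.
......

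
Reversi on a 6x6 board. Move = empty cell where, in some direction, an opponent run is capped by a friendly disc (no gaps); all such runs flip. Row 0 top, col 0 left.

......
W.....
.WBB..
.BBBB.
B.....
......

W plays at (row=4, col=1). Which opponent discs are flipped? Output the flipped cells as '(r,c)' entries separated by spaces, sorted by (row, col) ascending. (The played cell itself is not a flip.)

Dir NW: first cell '.' (not opp) -> no flip
Dir N: opp run (3,1) capped by W -> flip
Dir NE: opp run (3,2) (2,3), next='.' -> no flip
Dir W: opp run (4,0), next=edge -> no flip
Dir E: first cell '.' (not opp) -> no flip
Dir SW: first cell '.' (not opp) -> no flip
Dir S: first cell '.' (not opp) -> no flip
Dir SE: first cell '.' (not opp) -> no flip

Answer: (3,1)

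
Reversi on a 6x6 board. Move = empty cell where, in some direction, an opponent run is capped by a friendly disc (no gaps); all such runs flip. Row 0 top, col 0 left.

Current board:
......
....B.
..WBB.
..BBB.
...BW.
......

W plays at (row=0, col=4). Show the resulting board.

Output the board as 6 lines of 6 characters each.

Answer: ....W.
....W.
..WBW.
..BBW.
...BW.
......

Derivation:
Place W at (0,4); scan 8 dirs for brackets.
Dir NW: edge -> no flip
Dir N: edge -> no flip
Dir NE: edge -> no flip
Dir W: first cell '.' (not opp) -> no flip
Dir E: first cell '.' (not opp) -> no flip
Dir SW: first cell '.' (not opp) -> no flip
Dir S: opp run (1,4) (2,4) (3,4) capped by W -> flip
Dir SE: first cell '.' (not opp) -> no flip
All flips: (1,4) (2,4) (3,4)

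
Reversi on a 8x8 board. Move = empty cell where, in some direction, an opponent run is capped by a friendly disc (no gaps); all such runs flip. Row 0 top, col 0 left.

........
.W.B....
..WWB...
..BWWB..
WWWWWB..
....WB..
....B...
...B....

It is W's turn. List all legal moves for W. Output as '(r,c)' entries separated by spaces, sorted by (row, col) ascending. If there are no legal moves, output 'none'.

Answer: (0,3) (0,4) (1,4) (1,5) (2,1) (2,5) (2,6) (3,1) (3,6) (4,6) (5,6) (6,6) (7,4)

Derivation:
(0,2): no bracket -> illegal
(0,3): flips 1 -> legal
(0,4): flips 1 -> legal
(1,2): no bracket -> illegal
(1,4): flips 1 -> legal
(1,5): flips 1 -> legal
(2,1): flips 1 -> legal
(2,5): flips 1 -> legal
(2,6): flips 1 -> legal
(3,1): flips 1 -> legal
(3,6): flips 2 -> legal
(4,6): flips 1 -> legal
(5,3): no bracket -> illegal
(5,6): flips 2 -> legal
(6,2): no bracket -> illegal
(6,3): no bracket -> illegal
(6,5): no bracket -> illegal
(6,6): flips 1 -> legal
(7,2): no bracket -> illegal
(7,4): flips 1 -> legal
(7,5): no bracket -> illegal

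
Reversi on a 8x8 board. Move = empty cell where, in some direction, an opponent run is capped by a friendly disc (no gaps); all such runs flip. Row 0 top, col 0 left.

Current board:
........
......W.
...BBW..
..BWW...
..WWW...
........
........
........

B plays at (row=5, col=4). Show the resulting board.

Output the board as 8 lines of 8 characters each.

Answer: ........
......W.
...BBW..
..BWB...
..WBB...
....B...
........
........

Derivation:
Place B at (5,4); scan 8 dirs for brackets.
Dir NW: opp run (4,3) capped by B -> flip
Dir N: opp run (4,4) (3,4) capped by B -> flip
Dir NE: first cell '.' (not opp) -> no flip
Dir W: first cell '.' (not opp) -> no flip
Dir E: first cell '.' (not opp) -> no flip
Dir SW: first cell '.' (not opp) -> no flip
Dir S: first cell '.' (not opp) -> no flip
Dir SE: first cell '.' (not opp) -> no flip
All flips: (3,4) (4,3) (4,4)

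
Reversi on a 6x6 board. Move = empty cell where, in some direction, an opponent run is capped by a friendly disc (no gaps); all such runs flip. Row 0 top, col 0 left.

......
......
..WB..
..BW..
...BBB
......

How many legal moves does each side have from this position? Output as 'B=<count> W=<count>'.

-- B to move --
(1,1): flips 2 -> legal
(1,2): flips 1 -> legal
(1,3): no bracket -> illegal
(2,1): flips 1 -> legal
(2,4): no bracket -> illegal
(3,1): no bracket -> illegal
(3,4): flips 1 -> legal
(4,2): no bracket -> illegal
B mobility = 4
-- W to move --
(1,2): no bracket -> illegal
(1,3): flips 1 -> legal
(1,4): no bracket -> illegal
(2,1): no bracket -> illegal
(2,4): flips 1 -> legal
(3,1): flips 1 -> legal
(3,4): no bracket -> illegal
(3,5): no bracket -> illegal
(4,1): no bracket -> illegal
(4,2): flips 1 -> legal
(5,2): no bracket -> illegal
(5,3): flips 1 -> legal
(5,4): no bracket -> illegal
(5,5): flips 1 -> legal
W mobility = 6

Answer: B=4 W=6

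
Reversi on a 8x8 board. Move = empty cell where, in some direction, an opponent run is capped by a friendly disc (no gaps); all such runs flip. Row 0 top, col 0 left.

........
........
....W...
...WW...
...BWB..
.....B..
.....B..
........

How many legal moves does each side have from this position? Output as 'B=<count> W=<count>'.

Answer: B=3 W=6

Derivation:
-- B to move --
(1,3): no bracket -> illegal
(1,4): no bracket -> illegal
(1,5): no bracket -> illegal
(2,2): flips 2 -> legal
(2,3): flips 2 -> legal
(2,5): flips 1 -> legal
(3,2): no bracket -> illegal
(3,5): no bracket -> illegal
(4,2): no bracket -> illegal
(5,3): no bracket -> illegal
(5,4): no bracket -> illegal
B mobility = 3
-- W to move --
(3,2): no bracket -> illegal
(3,5): no bracket -> illegal
(3,6): no bracket -> illegal
(4,2): flips 1 -> legal
(4,6): flips 1 -> legal
(5,2): flips 1 -> legal
(5,3): flips 1 -> legal
(5,4): no bracket -> illegal
(5,6): flips 1 -> legal
(6,4): no bracket -> illegal
(6,6): flips 1 -> legal
(7,4): no bracket -> illegal
(7,5): no bracket -> illegal
(7,6): no bracket -> illegal
W mobility = 6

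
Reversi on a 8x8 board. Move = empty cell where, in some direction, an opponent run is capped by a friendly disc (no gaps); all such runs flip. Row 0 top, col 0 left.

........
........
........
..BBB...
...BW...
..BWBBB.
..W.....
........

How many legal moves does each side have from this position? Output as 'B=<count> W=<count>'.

-- B to move --
(3,5): no bracket -> illegal
(4,2): no bracket -> illegal
(4,5): flips 1 -> legal
(5,1): no bracket -> illegal
(6,1): no bracket -> illegal
(6,3): flips 1 -> legal
(6,4): no bracket -> illegal
(7,1): no bracket -> illegal
(7,2): flips 1 -> legal
(7,3): no bracket -> illegal
B mobility = 3
-- W to move --
(2,1): no bracket -> illegal
(2,2): flips 1 -> legal
(2,3): flips 2 -> legal
(2,4): flips 1 -> legal
(2,5): no bracket -> illegal
(3,1): no bracket -> illegal
(3,5): no bracket -> illegal
(4,1): no bracket -> illegal
(4,2): flips 2 -> legal
(4,5): no bracket -> illegal
(4,6): no bracket -> illegal
(4,7): no bracket -> illegal
(5,1): flips 1 -> legal
(5,7): flips 3 -> legal
(6,1): no bracket -> illegal
(6,3): no bracket -> illegal
(6,4): flips 1 -> legal
(6,5): no bracket -> illegal
(6,6): flips 1 -> legal
(6,7): no bracket -> illegal
W mobility = 8

Answer: B=3 W=8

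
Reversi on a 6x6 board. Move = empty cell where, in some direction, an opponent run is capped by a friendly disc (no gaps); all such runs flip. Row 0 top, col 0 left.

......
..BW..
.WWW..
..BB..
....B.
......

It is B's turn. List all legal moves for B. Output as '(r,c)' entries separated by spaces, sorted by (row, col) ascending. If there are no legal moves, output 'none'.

(0,2): no bracket -> illegal
(0,3): flips 2 -> legal
(0,4): no bracket -> illegal
(1,0): flips 1 -> legal
(1,1): flips 1 -> legal
(1,4): flips 2 -> legal
(2,0): no bracket -> illegal
(2,4): no bracket -> illegal
(3,0): flips 1 -> legal
(3,1): no bracket -> illegal
(3,4): flips 1 -> legal

Answer: (0,3) (1,0) (1,1) (1,4) (3,0) (3,4)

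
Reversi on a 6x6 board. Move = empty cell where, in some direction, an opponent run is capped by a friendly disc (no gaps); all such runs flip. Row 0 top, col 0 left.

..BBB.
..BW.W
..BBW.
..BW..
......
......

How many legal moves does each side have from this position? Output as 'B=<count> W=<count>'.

-- B to move --
(0,5): no bracket -> illegal
(1,4): flips 1 -> legal
(2,5): flips 1 -> legal
(3,4): flips 1 -> legal
(3,5): flips 2 -> legal
(4,2): no bracket -> illegal
(4,3): flips 1 -> legal
(4,4): flips 1 -> legal
B mobility = 6
-- W to move --
(0,1): no bracket -> illegal
(0,5): no bracket -> illegal
(1,1): flips 2 -> legal
(1,4): no bracket -> illegal
(2,1): flips 2 -> legal
(3,1): flips 2 -> legal
(3,4): no bracket -> illegal
(4,1): no bracket -> illegal
(4,2): no bracket -> illegal
(4,3): no bracket -> illegal
W mobility = 3

Answer: B=6 W=3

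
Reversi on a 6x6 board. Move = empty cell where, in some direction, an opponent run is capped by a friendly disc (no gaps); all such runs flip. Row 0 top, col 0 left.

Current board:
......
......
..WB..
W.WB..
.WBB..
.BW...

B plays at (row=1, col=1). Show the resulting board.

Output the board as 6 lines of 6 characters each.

Answer: ......
.B....
..BB..
W.WB..
.WBB..
.BW...

Derivation:
Place B at (1,1); scan 8 dirs for brackets.
Dir NW: first cell '.' (not opp) -> no flip
Dir N: first cell '.' (not opp) -> no flip
Dir NE: first cell '.' (not opp) -> no flip
Dir W: first cell '.' (not opp) -> no flip
Dir E: first cell '.' (not opp) -> no flip
Dir SW: first cell '.' (not opp) -> no flip
Dir S: first cell '.' (not opp) -> no flip
Dir SE: opp run (2,2) capped by B -> flip
All flips: (2,2)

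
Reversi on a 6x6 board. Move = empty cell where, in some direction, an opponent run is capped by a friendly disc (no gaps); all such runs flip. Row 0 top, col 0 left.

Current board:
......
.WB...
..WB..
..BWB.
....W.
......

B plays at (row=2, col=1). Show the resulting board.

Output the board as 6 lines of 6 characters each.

Place B at (2,1); scan 8 dirs for brackets.
Dir NW: first cell '.' (not opp) -> no flip
Dir N: opp run (1,1), next='.' -> no flip
Dir NE: first cell 'B' (not opp) -> no flip
Dir W: first cell '.' (not opp) -> no flip
Dir E: opp run (2,2) capped by B -> flip
Dir SW: first cell '.' (not opp) -> no flip
Dir S: first cell '.' (not opp) -> no flip
Dir SE: first cell 'B' (not opp) -> no flip
All flips: (2,2)

Answer: ......
.WB...
.BBB..
..BWB.
....W.
......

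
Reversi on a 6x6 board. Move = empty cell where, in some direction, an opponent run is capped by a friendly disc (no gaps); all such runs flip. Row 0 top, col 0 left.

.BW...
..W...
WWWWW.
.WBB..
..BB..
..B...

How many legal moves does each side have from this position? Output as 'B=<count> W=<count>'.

Answer: B=8 W=7

Derivation:
-- B to move --
(0,3): flips 1 -> legal
(1,0): flips 1 -> legal
(1,1): flips 1 -> legal
(1,3): flips 1 -> legal
(1,4): flips 1 -> legal
(1,5): flips 1 -> legal
(2,5): no bracket -> illegal
(3,0): flips 1 -> legal
(3,4): flips 2 -> legal
(3,5): no bracket -> illegal
(4,0): no bracket -> illegal
(4,1): no bracket -> illegal
B mobility = 8
-- W to move --
(0,0): flips 1 -> legal
(1,0): no bracket -> illegal
(1,1): no bracket -> illegal
(3,4): flips 2 -> legal
(4,1): flips 1 -> legal
(4,4): flips 1 -> legal
(5,1): flips 2 -> legal
(5,3): flips 3 -> legal
(5,4): flips 2 -> legal
W mobility = 7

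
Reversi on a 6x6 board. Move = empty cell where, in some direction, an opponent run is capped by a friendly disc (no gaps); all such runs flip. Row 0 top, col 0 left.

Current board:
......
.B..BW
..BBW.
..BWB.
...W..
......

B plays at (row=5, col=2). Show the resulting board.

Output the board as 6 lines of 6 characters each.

Answer: ......
.B..BW
..BBW.
..BWB.
...B..
..B...

Derivation:
Place B at (5,2); scan 8 dirs for brackets.
Dir NW: first cell '.' (not opp) -> no flip
Dir N: first cell '.' (not opp) -> no flip
Dir NE: opp run (4,3) capped by B -> flip
Dir W: first cell '.' (not opp) -> no flip
Dir E: first cell '.' (not opp) -> no flip
Dir SW: edge -> no flip
Dir S: edge -> no flip
Dir SE: edge -> no flip
All flips: (4,3)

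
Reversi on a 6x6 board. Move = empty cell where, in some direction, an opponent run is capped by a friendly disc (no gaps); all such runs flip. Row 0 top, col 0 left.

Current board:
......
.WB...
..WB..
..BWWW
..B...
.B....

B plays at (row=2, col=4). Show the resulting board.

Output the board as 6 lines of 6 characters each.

Answer: ......
.WB...
..WBB.
..BBWW
..B...
.B....

Derivation:
Place B at (2,4); scan 8 dirs for brackets.
Dir NW: first cell '.' (not opp) -> no flip
Dir N: first cell '.' (not opp) -> no flip
Dir NE: first cell '.' (not opp) -> no flip
Dir W: first cell 'B' (not opp) -> no flip
Dir E: first cell '.' (not opp) -> no flip
Dir SW: opp run (3,3) capped by B -> flip
Dir S: opp run (3,4), next='.' -> no flip
Dir SE: opp run (3,5), next=edge -> no flip
All flips: (3,3)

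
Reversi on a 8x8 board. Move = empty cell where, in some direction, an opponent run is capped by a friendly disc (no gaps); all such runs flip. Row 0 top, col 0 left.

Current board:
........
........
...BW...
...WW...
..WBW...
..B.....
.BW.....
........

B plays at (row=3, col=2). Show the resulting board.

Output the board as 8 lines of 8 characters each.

Place B at (3,2); scan 8 dirs for brackets.
Dir NW: first cell '.' (not opp) -> no flip
Dir N: first cell '.' (not opp) -> no flip
Dir NE: first cell 'B' (not opp) -> no flip
Dir W: first cell '.' (not opp) -> no flip
Dir E: opp run (3,3) (3,4), next='.' -> no flip
Dir SW: first cell '.' (not opp) -> no flip
Dir S: opp run (4,2) capped by B -> flip
Dir SE: first cell 'B' (not opp) -> no flip
All flips: (4,2)

Answer: ........
........
...BW...
..BWW...
..BBW...
..B.....
.BW.....
........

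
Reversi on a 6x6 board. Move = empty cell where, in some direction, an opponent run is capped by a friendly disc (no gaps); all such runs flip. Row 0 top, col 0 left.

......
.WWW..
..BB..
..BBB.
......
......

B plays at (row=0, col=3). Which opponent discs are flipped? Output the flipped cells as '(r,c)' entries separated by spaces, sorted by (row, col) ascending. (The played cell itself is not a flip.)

Dir NW: edge -> no flip
Dir N: edge -> no flip
Dir NE: edge -> no flip
Dir W: first cell '.' (not opp) -> no flip
Dir E: first cell '.' (not opp) -> no flip
Dir SW: opp run (1,2), next='.' -> no flip
Dir S: opp run (1,3) capped by B -> flip
Dir SE: first cell '.' (not opp) -> no flip

Answer: (1,3)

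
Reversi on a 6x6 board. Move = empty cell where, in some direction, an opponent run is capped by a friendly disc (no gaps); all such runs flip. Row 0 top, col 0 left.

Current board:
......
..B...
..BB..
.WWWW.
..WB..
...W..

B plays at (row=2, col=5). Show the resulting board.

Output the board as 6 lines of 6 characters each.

Place B at (2,5); scan 8 dirs for brackets.
Dir NW: first cell '.' (not opp) -> no flip
Dir N: first cell '.' (not opp) -> no flip
Dir NE: edge -> no flip
Dir W: first cell '.' (not opp) -> no flip
Dir E: edge -> no flip
Dir SW: opp run (3,4) capped by B -> flip
Dir S: first cell '.' (not opp) -> no flip
Dir SE: edge -> no flip
All flips: (3,4)

Answer: ......
..B...
..BB.B
.WWWB.
..WB..
...W..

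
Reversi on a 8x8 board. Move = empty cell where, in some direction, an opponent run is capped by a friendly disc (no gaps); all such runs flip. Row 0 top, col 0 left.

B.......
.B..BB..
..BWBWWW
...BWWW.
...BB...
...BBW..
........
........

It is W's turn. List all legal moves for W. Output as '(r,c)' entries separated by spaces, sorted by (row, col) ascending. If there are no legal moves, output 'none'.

Answer: (0,3) (0,4) (0,5) (1,3) (2,1) (3,2) (5,2) (6,2) (6,3) (6,4)

Derivation:
(0,1): no bracket -> illegal
(0,2): no bracket -> illegal
(0,3): flips 1 -> legal
(0,4): flips 3 -> legal
(0,5): flips 2 -> legal
(0,6): no bracket -> illegal
(1,0): no bracket -> illegal
(1,2): no bracket -> illegal
(1,3): flips 1 -> legal
(1,6): no bracket -> illegal
(2,0): no bracket -> illegal
(2,1): flips 1 -> legal
(3,1): no bracket -> illegal
(3,2): flips 1 -> legal
(4,2): no bracket -> illegal
(4,5): no bracket -> illegal
(5,2): flips 3 -> legal
(6,2): flips 2 -> legal
(6,3): flips 3 -> legal
(6,4): flips 2 -> legal
(6,5): no bracket -> illegal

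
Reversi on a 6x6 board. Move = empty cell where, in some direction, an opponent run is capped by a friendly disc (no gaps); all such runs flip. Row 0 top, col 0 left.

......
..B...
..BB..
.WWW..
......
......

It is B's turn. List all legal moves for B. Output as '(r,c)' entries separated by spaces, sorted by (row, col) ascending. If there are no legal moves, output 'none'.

(2,0): no bracket -> illegal
(2,1): no bracket -> illegal
(2,4): no bracket -> illegal
(3,0): no bracket -> illegal
(3,4): no bracket -> illegal
(4,0): flips 1 -> legal
(4,1): flips 1 -> legal
(4,2): flips 1 -> legal
(4,3): flips 1 -> legal
(4,4): flips 1 -> legal

Answer: (4,0) (4,1) (4,2) (4,3) (4,4)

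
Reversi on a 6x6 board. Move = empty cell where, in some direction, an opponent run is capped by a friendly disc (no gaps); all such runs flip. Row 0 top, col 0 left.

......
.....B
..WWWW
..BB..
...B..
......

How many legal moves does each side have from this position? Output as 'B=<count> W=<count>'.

-- B to move --
(1,1): flips 1 -> legal
(1,2): flips 1 -> legal
(1,3): flips 1 -> legal
(1,4): flips 1 -> legal
(2,1): no bracket -> illegal
(3,1): no bracket -> illegal
(3,4): no bracket -> illegal
(3,5): flips 1 -> legal
B mobility = 5
-- W to move --
(0,4): no bracket -> illegal
(0,5): flips 1 -> legal
(1,4): no bracket -> illegal
(2,1): no bracket -> illegal
(3,1): no bracket -> illegal
(3,4): no bracket -> illegal
(4,1): flips 1 -> legal
(4,2): flips 2 -> legal
(4,4): flips 1 -> legal
(5,2): no bracket -> illegal
(5,3): flips 2 -> legal
(5,4): no bracket -> illegal
W mobility = 5

Answer: B=5 W=5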